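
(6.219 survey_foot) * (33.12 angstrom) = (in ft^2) 6.758e-08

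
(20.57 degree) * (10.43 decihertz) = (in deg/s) 21.45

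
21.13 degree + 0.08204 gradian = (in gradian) 23.56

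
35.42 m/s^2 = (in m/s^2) 35.42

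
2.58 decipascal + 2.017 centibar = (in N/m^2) 2017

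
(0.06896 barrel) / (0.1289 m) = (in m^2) 0.08506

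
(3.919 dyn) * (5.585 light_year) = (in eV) 1.292e+31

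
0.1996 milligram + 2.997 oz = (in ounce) 2.997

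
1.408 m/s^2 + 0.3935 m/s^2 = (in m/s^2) 1.801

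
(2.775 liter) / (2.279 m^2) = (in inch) 0.04794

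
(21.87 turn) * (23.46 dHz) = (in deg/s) 1.847e+04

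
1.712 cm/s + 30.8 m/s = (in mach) 0.09051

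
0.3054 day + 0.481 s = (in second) 2.639e+04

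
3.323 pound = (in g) 1507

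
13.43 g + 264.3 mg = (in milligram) 1.369e+04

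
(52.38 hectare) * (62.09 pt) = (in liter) 1.147e+07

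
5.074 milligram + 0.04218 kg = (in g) 42.19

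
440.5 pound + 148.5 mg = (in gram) 1.998e+05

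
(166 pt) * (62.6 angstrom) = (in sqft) 3.946e-09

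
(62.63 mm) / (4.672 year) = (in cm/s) 4.251e-08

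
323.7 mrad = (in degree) 18.55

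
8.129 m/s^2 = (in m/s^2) 8.129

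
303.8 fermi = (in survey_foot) 9.967e-13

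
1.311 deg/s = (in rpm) 0.2185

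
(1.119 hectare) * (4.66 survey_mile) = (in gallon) 2.217e+10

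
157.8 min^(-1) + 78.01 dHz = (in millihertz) 1.043e+04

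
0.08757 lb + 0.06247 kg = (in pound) 0.2253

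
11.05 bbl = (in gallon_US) 464.1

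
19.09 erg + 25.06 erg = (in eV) 2.756e+13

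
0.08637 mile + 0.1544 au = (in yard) 2.526e+10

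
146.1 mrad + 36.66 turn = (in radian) 230.5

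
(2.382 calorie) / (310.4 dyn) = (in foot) 1.053e+04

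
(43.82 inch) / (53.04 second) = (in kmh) 0.07554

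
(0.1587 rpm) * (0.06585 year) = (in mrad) 3.451e+07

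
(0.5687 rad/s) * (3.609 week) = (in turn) 1.976e+05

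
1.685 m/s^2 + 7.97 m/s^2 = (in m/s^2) 9.655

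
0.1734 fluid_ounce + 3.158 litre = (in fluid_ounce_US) 107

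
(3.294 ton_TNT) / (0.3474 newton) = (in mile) 2.465e+07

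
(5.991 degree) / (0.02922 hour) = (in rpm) 0.009492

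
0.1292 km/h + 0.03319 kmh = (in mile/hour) 0.1009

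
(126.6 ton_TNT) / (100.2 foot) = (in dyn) 1.734e+15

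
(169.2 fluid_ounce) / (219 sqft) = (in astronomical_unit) 1.644e-15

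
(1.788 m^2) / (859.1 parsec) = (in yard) 7.376e-20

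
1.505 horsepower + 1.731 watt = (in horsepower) 1.507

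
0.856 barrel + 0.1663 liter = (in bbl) 0.857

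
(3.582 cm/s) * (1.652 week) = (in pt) 1.014e+08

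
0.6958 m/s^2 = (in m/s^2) 0.6958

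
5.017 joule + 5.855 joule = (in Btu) 0.0103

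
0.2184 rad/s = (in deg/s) 12.51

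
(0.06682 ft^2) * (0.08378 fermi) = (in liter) 5.201e-16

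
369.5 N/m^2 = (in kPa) 0.3695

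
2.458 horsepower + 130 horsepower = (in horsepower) 132.5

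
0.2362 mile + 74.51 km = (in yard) 8.19e+04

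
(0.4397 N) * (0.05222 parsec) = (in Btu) 6.715e+11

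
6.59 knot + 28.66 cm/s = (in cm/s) 367.7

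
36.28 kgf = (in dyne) 3.558e+07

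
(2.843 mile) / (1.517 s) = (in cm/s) 3.016e+05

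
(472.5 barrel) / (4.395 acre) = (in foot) 0.01386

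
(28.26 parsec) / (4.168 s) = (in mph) 4.68e+17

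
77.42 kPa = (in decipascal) 7.742e+05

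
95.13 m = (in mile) 0.05911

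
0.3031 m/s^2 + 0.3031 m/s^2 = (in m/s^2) 0.6062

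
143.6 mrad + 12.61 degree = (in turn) 0.05788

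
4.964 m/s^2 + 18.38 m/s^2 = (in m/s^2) 23.34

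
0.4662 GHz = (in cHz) 4.662e+10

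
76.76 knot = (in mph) 88.33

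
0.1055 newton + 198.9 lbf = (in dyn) 8.849e+07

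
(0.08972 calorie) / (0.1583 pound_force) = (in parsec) 1.728e-17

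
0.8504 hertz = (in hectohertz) 0.008504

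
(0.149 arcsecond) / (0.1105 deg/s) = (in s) 0.0003746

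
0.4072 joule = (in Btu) 0.000386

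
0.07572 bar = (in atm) 0.07473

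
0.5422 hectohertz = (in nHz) 5.422e+10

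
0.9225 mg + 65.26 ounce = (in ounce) 65.26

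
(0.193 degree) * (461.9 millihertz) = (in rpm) 0.01486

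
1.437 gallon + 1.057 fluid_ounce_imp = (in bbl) 0.0344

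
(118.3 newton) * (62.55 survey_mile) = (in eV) 7.433e+25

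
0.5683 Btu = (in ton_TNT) 1.433e-07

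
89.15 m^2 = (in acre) 0.02203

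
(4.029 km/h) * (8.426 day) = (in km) 814.8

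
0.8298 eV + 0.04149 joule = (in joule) 0.04149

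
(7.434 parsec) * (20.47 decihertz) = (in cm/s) 4.696e+19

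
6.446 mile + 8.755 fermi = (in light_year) 1.097e-12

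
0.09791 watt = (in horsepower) 0.0001313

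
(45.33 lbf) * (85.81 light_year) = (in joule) 1.637e+20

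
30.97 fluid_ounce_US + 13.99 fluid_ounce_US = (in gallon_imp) 0.2925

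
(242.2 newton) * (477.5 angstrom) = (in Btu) 1.096e-08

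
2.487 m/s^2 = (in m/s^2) 2.487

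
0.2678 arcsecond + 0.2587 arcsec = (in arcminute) 0.008775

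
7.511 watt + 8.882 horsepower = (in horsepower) 8.892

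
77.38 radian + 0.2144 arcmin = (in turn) 12.32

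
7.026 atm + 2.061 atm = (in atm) 9.087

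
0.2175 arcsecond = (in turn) 1.678e-07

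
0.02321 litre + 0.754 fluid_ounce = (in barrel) 0.0002862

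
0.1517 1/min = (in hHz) 2.528e-05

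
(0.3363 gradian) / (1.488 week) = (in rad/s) 5.87e-09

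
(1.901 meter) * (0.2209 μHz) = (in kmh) 1.512e-06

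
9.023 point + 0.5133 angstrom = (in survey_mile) 1.978e-06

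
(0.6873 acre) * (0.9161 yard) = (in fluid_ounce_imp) 8.2e+07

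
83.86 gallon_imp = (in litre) 381.2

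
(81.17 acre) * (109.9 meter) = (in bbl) 2.271e+08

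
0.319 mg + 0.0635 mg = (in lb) 8.433e-07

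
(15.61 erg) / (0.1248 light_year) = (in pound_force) 2.972e-22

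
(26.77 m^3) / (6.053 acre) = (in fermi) 1.093e+12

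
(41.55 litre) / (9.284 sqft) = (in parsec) 1.561e-18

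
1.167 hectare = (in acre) 2.884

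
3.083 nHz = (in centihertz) 3.083e-07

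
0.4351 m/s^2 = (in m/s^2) 0.4351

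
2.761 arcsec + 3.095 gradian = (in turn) 0.00774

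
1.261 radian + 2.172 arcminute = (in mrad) 1262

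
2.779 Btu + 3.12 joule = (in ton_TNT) 7.015e-07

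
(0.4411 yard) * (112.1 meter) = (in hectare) 0.004521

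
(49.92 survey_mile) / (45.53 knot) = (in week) 0.005671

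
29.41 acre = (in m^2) 1.19e+05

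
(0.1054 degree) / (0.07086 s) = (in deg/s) 1.487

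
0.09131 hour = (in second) 328.7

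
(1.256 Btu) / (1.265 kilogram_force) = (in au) 7.14e-10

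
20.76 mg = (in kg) 2.076e-05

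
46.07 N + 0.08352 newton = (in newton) 46.15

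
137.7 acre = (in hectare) 55.73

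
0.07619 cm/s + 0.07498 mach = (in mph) 57.11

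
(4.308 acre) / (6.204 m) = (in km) 2.81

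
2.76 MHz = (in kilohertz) 2760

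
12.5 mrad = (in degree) 0.7162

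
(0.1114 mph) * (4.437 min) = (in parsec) 4.297e-16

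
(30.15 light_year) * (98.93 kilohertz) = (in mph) 6.312e+22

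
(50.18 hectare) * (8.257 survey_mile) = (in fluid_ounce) 2.255e+14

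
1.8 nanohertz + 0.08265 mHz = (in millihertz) 0.08265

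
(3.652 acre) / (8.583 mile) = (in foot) 3.51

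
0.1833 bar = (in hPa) 183.3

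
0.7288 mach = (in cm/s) 2.482e+04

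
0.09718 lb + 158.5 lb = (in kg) 71.94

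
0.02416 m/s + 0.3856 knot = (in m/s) 0.2225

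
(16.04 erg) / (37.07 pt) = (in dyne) 12.27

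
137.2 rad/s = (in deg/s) 7861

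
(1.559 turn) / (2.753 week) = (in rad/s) 5.883e-06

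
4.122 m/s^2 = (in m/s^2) 4.122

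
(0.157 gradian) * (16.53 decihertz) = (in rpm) 0.03893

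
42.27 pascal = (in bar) 0.0004227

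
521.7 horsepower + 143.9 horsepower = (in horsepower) 665.6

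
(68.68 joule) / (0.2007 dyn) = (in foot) 1.123e+08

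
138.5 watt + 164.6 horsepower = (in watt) 1.229e+05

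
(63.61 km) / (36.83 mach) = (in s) 5.072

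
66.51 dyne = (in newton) 0.0006651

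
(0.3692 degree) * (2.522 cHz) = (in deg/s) 0.009311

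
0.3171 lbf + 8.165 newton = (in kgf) 0.9764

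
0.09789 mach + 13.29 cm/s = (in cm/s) 3346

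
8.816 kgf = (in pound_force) 19.44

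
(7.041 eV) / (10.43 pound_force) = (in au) 1.625e-31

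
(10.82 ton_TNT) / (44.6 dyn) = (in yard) 1.11e+14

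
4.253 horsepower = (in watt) 3171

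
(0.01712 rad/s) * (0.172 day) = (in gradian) 1.62e+04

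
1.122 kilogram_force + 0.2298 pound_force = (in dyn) 1.203e+06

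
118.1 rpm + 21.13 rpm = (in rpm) 139.2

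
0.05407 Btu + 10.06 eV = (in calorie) 13.63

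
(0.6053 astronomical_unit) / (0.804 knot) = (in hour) 6.081e+07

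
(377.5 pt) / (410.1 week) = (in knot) 1.044e-09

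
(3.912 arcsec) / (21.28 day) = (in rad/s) 1.032e-11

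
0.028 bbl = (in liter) 4.452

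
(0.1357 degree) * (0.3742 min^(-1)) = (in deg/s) 0.0008463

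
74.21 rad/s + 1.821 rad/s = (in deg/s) 4356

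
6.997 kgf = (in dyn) 6.862e+06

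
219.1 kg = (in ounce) 7729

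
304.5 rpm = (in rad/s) 31.89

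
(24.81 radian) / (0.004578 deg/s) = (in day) 3.594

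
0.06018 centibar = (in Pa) 60.18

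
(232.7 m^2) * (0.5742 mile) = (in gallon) 5.681e+07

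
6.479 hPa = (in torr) 4.86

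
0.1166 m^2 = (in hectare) 1.166e-05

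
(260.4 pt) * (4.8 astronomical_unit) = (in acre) 1.63e+07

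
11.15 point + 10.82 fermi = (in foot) 0.01291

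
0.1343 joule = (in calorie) 0.0321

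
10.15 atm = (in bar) 10.28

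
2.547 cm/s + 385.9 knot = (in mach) 0.5831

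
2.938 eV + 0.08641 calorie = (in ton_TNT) 8.641e-11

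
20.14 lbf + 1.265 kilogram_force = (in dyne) 1.02e+07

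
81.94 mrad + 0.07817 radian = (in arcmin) 550.4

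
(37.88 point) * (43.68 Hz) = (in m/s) 0.5837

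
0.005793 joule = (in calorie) 0.001385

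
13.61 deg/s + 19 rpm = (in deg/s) 127.6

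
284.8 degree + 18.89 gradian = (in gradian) 335.3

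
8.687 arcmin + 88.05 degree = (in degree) 88.19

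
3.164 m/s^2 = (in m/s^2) 3.164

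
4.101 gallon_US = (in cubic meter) 0.01552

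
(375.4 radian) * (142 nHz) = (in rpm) 0.000509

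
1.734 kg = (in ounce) 61.17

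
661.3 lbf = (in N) 2942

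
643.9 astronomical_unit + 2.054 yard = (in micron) 9.633e+19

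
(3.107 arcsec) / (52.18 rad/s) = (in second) 2.887e-07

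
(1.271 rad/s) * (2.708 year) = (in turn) 1.728e+07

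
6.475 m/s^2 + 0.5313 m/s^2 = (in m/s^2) 7.006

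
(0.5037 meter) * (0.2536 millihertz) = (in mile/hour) 0.0002857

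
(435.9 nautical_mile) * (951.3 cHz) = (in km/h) 2.765e+07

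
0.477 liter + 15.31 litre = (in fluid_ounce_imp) 555.6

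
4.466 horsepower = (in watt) 3330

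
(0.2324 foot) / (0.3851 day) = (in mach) 6.252e-09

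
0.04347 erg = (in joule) 4.347e-09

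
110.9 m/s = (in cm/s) 1.109e+04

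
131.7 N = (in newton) 131.7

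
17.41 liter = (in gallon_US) 4.599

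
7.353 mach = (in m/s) 2504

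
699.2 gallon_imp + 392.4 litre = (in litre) 3571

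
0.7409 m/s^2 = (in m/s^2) 0.7409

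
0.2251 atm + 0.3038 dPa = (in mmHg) 171.1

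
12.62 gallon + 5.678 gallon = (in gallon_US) 18.3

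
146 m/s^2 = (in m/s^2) 146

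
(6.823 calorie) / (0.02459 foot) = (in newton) 3809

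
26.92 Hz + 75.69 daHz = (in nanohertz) 7.838e+11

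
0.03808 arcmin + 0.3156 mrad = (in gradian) 0.0208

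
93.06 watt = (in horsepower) 0.1248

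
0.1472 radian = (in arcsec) 3.036e+04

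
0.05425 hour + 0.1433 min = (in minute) 3.398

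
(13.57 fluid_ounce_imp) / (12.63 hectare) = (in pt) 8.654e-06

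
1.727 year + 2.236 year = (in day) 1446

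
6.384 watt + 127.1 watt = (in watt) 133.5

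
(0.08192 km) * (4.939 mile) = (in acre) 160.9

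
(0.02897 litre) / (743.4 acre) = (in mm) 9.63e-09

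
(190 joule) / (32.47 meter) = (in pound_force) 1.315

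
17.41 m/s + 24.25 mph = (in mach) 0.08297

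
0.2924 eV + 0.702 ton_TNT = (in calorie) 7.02e+08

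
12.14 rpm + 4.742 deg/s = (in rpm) 12.93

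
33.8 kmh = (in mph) 21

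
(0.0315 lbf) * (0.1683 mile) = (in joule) 37.95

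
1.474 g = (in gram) 1.474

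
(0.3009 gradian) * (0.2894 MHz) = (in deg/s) 7.837e+04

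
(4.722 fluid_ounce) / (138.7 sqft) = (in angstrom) 1.084e+05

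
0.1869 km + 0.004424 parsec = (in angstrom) 1.365e+24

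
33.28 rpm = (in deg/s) 199.7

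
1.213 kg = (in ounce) 42.79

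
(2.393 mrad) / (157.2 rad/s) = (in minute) 2.537e-07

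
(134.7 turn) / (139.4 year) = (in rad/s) 1.925e-07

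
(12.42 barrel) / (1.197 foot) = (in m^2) 5.412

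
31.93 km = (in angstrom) 3.193e+14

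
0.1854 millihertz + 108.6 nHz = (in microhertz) 185.5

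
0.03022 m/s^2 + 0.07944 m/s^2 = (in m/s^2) 0.1097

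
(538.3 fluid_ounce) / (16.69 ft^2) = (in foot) 0.03368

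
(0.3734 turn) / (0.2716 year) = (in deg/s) 1.569e-05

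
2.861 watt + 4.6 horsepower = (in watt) 3433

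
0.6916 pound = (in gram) 313.7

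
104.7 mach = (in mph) 7.975e+04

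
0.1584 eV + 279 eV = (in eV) 279.2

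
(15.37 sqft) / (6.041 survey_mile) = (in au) 9.818e-16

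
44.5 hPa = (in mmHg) 33.38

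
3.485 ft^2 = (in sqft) 3.485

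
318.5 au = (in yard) 5.211e+13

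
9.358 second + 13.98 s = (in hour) 0.006483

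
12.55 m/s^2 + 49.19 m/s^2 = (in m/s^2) 61.74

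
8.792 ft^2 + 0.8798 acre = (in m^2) 3561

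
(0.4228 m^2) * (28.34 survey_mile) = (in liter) 1.928e+07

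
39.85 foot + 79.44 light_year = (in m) 7.516e+17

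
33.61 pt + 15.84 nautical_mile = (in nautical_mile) 15.84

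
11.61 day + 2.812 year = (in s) 8.968e+07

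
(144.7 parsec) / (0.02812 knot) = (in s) 3.086e+20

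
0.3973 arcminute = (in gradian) 0.007357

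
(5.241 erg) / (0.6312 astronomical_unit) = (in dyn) 5.55e-13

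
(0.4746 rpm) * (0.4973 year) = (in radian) 7.794e+05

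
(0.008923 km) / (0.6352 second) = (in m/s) 14.05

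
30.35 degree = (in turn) 0.08431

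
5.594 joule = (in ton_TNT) 1.337e-09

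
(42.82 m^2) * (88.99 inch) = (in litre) 9.679e+04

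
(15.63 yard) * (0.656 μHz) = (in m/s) 9.376e-06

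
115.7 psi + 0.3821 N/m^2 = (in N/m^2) 7.977e+05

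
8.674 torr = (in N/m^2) 1156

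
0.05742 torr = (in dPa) 76.55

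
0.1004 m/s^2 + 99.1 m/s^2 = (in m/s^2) 99.2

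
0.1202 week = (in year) 0.002305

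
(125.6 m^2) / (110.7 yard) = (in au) 8.294e-12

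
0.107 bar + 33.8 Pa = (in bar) 0.1073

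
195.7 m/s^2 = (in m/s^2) 195.7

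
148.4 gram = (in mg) 1.484e+05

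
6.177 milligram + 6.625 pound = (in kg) 3.005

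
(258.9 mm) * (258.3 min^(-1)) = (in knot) 2.167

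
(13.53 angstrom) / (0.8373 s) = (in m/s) 1.616e-09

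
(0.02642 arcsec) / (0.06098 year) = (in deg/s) 3.816e-12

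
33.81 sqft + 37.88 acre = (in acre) 37.88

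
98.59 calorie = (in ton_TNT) 9.859e-08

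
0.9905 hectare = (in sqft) 1.066e+05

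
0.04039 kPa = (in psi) 0.005858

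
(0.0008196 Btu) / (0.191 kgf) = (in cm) 46.17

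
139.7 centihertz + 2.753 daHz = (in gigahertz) 2.893e-08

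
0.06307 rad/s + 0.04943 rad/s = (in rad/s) 0.1125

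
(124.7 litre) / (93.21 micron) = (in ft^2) 1.44e+04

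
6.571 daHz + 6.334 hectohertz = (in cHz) 6.991e+04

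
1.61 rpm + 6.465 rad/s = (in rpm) 63.35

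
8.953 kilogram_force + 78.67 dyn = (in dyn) 8.78e+06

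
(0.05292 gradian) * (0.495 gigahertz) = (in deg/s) 2.358e+07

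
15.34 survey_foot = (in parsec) 1.515e-16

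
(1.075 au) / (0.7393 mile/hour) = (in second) 4.866e+11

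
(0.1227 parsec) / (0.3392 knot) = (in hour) 6.027e+12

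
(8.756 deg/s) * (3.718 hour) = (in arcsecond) 4.219e+08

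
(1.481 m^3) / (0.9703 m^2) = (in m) 1.526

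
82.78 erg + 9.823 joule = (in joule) 9.823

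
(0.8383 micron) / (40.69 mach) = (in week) 1e-16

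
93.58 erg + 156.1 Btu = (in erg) 1.647e+12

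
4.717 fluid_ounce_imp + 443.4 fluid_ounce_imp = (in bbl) 0.08008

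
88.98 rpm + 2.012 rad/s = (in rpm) 108.2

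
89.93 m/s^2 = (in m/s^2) 89.93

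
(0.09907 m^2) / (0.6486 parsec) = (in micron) 4.95e-12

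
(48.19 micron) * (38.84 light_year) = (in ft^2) 1.906e+14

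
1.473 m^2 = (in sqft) 15.86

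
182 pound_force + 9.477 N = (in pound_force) 184.1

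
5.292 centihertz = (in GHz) 5.292e-11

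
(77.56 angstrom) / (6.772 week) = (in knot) 3.681e-15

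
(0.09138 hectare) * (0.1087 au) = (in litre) 1.486e+16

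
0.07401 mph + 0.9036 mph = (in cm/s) 43.7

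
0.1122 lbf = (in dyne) 4.991e+04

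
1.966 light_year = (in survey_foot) 6.102e+16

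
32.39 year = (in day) 1.182e+04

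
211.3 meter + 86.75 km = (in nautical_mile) 46.96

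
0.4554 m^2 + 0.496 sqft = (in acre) 0.0001239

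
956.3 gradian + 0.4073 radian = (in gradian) 982.2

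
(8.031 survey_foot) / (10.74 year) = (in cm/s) 7.227e-07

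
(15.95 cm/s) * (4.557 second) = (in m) 0.7268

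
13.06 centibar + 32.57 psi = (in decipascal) 2.376e+06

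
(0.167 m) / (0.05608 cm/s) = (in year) 9.443e-06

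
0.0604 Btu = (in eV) 3.977e+20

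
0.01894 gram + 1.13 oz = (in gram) 32.05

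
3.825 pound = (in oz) 61.2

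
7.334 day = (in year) 0.02009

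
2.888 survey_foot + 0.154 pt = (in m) 0.8803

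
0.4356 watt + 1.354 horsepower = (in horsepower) 1.355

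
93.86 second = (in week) 0.0001552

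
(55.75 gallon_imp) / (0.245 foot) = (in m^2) 3.394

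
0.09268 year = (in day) 33.83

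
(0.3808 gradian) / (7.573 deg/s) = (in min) 0.0007543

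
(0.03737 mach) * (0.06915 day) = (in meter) 7.602e+04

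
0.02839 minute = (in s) 1.703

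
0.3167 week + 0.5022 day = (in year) 0.00745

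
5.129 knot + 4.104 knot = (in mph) 10.63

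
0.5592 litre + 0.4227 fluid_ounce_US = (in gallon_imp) 0.1258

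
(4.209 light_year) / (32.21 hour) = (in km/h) 1.236e+12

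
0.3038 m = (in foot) 0.9967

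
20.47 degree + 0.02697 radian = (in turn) 0.06115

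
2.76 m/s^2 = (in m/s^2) 2.76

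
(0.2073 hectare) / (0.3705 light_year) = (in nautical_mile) 3.193e-16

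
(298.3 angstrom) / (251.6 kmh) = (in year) 1.353e-17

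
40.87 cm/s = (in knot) 0.7944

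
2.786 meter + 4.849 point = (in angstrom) 2.788e+10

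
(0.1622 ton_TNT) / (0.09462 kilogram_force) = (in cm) 7.314e+10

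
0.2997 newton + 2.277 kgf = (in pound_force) 5.087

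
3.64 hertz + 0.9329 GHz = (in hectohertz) 9.329e+06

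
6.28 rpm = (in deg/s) 37.68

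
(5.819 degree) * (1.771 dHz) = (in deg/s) 1.031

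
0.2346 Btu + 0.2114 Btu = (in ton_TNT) 1.125e-07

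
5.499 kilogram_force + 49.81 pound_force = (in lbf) 61.93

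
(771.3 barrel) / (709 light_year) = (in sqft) 1.968e-16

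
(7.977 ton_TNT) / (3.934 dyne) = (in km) 8.484e+11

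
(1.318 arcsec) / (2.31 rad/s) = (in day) 3.202e-11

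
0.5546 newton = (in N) 0.5546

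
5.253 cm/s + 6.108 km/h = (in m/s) 1.749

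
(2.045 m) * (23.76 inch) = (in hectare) 0.0001234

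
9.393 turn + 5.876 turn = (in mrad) 9.594e+04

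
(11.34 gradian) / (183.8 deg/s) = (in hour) 1.542e-05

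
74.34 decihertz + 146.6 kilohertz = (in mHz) 1.466e+08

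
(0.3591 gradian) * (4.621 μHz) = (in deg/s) 1.493e-06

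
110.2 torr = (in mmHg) 110.2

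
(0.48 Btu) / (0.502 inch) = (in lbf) 8929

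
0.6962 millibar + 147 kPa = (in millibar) 1471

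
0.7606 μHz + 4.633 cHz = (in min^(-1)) 2.78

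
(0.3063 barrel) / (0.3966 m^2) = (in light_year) 1.298e-17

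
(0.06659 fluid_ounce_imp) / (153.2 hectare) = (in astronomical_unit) 8.255e-24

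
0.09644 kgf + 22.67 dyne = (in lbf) 0.2127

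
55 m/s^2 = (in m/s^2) 55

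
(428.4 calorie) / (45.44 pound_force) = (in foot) 29.09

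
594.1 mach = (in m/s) 2.023e+05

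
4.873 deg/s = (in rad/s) 0.08505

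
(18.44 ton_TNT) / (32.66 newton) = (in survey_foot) 7.75e+09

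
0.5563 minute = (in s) 33.38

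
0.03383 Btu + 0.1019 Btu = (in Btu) 0.1357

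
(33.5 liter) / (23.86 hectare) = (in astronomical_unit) 9.385e-19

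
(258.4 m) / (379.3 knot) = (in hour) 0.0003678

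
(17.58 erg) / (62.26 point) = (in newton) 8.004e-05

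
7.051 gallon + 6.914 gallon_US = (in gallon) 13.96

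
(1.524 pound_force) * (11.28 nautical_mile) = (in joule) 1.416e+05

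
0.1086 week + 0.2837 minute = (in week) 0.1086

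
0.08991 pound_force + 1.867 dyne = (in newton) 0.4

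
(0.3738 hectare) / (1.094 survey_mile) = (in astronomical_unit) 1.419e-11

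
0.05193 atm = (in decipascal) 5.262e+04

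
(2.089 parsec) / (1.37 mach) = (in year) 4.382e+06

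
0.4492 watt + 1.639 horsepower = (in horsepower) 1.64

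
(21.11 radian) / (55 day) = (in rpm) 4.242e-05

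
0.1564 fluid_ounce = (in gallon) 0.001222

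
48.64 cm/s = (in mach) 0.001428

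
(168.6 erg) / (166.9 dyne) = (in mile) 6.277e-06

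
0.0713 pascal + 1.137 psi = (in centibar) 7.839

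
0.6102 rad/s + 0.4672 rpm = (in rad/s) 0.6591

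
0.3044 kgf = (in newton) 2.985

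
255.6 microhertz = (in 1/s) 0.0002556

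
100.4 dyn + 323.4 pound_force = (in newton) 1439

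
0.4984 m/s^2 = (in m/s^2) 0.4984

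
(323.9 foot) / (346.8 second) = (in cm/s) 28.47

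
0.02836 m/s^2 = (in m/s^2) 0.02836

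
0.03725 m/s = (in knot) 0.07241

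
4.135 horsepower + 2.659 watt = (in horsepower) 4.139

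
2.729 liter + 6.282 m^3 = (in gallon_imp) 1382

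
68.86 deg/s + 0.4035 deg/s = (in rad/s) 1.209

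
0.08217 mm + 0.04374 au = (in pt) 1.855e+13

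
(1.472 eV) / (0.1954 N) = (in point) 3.421e-15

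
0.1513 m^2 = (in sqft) 1.629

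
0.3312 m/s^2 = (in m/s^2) 0.3312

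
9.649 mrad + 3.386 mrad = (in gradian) 0.8298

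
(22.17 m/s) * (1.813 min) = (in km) 2.412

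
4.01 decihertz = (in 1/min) 24.06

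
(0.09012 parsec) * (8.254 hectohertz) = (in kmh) 8.263e+18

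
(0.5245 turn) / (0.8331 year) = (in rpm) 1.198e-06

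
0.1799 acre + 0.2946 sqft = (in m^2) 728.1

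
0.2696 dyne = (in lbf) 6.061e-07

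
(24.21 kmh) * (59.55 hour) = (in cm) 1.442e+08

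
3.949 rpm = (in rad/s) 0.4135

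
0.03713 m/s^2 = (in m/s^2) 0.03713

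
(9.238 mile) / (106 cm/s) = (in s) 1.403e+04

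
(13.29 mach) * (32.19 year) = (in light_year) 0.0004856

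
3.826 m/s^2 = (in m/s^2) 3.826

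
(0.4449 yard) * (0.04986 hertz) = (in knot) 0.03943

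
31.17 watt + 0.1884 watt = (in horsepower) 0.04205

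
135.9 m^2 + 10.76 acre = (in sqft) 4.702e+05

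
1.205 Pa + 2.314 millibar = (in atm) 0.002296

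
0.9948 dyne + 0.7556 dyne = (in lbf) 3.935e-06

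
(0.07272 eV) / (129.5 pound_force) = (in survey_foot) 6.636e-23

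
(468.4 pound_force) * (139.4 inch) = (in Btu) 6.992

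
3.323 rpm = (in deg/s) 19.94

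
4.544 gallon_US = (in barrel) 0.1082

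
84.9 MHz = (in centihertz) 8.49e+09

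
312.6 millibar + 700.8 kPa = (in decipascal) 7.321e+06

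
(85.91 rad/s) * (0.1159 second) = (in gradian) 633.9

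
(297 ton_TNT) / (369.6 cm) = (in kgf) 3.428e+10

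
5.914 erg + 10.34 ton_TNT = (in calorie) 1.034e+10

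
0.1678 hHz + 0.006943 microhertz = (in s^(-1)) 16.78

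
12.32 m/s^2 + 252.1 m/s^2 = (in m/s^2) 264.4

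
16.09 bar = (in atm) 15.88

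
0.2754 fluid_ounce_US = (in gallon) 0.002152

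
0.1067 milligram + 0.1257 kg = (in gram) 125.7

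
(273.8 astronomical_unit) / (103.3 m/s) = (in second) 3.965e+11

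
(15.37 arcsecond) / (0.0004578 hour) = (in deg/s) 0.002591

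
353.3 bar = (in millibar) 3.533e+05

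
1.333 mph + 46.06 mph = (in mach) 0.06222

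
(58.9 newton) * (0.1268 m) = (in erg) 7.469e+07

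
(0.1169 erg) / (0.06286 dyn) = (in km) 1.86e-05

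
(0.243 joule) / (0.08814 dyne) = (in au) 1.843e-06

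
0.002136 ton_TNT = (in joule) 8.937e+06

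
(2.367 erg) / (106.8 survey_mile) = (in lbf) 3.096e-13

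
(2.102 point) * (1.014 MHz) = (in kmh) 2707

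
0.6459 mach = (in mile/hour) 492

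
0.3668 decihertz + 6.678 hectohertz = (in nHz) 6.678e+11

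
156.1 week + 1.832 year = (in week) 251.6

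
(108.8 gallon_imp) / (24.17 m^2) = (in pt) 58.01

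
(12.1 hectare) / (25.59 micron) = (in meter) 4.728e+09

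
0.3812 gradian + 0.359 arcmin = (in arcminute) 20.94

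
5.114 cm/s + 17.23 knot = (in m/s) 8.915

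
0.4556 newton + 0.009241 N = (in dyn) 4.648e+04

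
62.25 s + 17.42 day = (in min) 2.509e+04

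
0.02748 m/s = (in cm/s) 2.748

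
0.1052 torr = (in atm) 0.0001384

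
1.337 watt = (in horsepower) 0.001793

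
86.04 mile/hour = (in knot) 74.77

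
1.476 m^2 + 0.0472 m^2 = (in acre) 0.0003764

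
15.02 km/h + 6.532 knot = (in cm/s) 753.3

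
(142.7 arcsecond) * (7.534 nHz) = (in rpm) 4.977e-11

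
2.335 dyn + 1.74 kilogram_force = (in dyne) 1.706e+06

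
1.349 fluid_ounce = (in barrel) 0.0002509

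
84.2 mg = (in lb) 0.0001856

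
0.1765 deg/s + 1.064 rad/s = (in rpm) 10.19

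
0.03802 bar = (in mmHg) 28.52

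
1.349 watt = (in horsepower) 0.001809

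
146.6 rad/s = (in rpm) 1400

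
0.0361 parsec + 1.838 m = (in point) 3.158e+18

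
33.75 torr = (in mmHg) 33.75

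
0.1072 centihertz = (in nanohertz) 1.072e+06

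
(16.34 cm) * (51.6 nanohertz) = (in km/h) 3.035e-08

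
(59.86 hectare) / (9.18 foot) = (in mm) 2.139e+08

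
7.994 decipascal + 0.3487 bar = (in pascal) 3.487e+04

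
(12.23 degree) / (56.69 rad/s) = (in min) 6.275e-05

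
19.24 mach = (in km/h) 2.358e+04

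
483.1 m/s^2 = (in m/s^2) 483.1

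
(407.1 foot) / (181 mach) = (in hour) 5.593e-07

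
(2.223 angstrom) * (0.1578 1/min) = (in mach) 1.717e-15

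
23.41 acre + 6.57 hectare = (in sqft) 1.727e+06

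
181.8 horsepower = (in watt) 1.356e+05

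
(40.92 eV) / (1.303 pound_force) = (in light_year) 1.196e-34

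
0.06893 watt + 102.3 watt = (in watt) 102.4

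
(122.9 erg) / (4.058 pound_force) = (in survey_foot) 2.234e-06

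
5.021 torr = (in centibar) 0.6694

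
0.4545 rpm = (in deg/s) 2.727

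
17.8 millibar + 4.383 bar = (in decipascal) 4.401e+06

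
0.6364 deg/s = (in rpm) 0.1061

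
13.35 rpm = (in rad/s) 1.398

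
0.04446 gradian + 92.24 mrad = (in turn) 0.01479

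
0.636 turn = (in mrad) 3996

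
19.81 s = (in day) 0.0002293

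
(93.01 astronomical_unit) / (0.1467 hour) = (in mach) 7.738e+07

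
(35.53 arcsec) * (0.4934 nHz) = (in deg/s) 4.87e-12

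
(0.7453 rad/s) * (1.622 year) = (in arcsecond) 7.863e+12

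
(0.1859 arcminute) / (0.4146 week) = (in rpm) 2.059e-09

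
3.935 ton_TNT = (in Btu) 1.56e+07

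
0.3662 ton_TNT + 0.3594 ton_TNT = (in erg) 3.036e+16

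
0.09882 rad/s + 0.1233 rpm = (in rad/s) 0.1117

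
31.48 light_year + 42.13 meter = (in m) 2.978e+17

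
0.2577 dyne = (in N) 2.577e-06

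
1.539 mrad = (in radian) 0.001539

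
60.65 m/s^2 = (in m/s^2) 60.65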